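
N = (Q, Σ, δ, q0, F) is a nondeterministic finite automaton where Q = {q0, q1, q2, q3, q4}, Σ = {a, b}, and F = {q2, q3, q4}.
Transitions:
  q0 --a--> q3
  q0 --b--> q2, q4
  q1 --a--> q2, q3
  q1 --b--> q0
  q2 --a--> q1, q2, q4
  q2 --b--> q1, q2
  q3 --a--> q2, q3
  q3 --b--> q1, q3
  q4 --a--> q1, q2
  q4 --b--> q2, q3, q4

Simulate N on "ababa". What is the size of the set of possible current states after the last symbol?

Start: {q0}
read a: {q3}
read b: {q1, q3}
read a: {q2, q3}
read b: {q1, q2, q3}
read a: {q1, q2, q3, q4}
Final reachable set {q1, q2, q3, q4} has 4 states.

4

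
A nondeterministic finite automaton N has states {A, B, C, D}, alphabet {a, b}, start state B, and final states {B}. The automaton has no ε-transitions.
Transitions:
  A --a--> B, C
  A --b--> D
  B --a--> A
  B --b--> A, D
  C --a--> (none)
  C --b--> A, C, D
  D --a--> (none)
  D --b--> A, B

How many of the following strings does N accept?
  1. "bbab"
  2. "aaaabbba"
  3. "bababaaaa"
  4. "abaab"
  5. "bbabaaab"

"bbab": rejected
"aaaabbba": accepted
"bababaaaa": rejected
"abaab": rejected
"bbabaaab": rejected

1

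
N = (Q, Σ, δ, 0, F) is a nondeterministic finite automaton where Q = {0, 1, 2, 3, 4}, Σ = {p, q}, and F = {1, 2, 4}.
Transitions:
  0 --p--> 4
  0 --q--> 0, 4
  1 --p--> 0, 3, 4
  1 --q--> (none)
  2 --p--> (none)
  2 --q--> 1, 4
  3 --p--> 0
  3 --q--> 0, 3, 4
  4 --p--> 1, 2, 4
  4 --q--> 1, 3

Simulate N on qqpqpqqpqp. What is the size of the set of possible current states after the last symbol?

5

Start: {0}
read q: {0, 4}
read q: {0, 1, 3, 4}
read p: {0, 1, 2, 3, 4}
read q: {0, 1, 3, 4}
read p: {0, 1, 2, 3, 4}
read q: {0, 1, 3, 4}
read q: {0, 1, 3, 4}
read p: {0, 1, 2, 3, 4}
read q: {0, 1, 3, 4}
read p: {0, 1, 2, 3, 4}
Final reachable set {0, 1, 2, 3, 4} has 5 states.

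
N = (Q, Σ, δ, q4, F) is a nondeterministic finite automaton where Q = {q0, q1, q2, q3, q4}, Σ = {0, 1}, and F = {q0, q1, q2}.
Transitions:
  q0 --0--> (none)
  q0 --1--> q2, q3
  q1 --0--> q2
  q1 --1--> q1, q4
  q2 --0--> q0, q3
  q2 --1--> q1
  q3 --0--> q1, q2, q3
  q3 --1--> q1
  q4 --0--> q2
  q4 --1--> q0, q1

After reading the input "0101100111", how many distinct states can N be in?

3

Start: {q4}
read 0: {q2}
read 1: {q1}
read 0: {q2}
read 1: {q1}
read 1: {q1, q4}
read 0: {q2}
read 0: {q0, q3}
read 1: {q1, q2, q3}
read 1: {q1, q4}
read 1: {q0, q1, q4}
Final reachable set {q0, q1, q4} has 3 states.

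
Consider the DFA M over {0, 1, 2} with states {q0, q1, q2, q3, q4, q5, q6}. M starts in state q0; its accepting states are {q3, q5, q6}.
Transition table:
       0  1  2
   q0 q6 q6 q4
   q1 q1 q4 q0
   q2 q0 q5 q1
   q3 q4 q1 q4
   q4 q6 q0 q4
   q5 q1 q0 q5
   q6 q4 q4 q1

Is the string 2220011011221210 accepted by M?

q0 --2--> q4
q4 --2--> q4
q4 --2--> q4
q4 --0--> q6
q6 --0--> q4
q4 --1--> q0
q0 --1--> q6
q6 --0--> q4
q4 --1--> q0
q0 --1--> q6
q6 --2--> q1
q1 --2--> q0
q0 --1--> q6
q6 --2--> q1
q1 --1--> q4
q4 --0--> q6
End in state q6, which is an accepting state.

accepted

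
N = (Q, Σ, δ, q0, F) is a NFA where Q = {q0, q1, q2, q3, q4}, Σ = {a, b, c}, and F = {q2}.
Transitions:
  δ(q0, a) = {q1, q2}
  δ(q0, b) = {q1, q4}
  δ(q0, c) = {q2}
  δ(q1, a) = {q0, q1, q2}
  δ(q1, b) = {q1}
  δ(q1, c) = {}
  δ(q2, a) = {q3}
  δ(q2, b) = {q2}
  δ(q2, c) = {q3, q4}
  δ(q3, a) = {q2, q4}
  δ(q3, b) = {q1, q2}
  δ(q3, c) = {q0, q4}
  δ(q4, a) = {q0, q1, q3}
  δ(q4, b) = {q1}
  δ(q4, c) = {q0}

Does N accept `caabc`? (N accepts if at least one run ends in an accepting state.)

rejected

Start: {q0}
read c: {q2}
read a: {q3}
read a: {q2, q4}
read b: {q1, q2}
read c: {q3, q4}
Reachable ∩ accepting = {} — empty.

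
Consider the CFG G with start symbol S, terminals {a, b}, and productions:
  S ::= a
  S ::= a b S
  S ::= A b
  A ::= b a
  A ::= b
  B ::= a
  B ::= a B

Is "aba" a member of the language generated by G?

S ⇒ abS ⇒ aba

yes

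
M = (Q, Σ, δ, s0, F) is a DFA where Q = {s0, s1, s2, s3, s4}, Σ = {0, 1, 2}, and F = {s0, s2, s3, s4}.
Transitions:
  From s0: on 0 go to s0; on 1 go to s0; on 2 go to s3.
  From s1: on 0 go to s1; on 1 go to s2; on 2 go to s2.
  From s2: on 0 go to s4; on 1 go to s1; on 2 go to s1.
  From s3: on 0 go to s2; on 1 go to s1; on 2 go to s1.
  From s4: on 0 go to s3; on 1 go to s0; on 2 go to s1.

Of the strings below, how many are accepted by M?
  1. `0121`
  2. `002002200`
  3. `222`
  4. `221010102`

3

`0121`: rejected
`002002200`: accepted
`222`: accepted
`221010102`: accepted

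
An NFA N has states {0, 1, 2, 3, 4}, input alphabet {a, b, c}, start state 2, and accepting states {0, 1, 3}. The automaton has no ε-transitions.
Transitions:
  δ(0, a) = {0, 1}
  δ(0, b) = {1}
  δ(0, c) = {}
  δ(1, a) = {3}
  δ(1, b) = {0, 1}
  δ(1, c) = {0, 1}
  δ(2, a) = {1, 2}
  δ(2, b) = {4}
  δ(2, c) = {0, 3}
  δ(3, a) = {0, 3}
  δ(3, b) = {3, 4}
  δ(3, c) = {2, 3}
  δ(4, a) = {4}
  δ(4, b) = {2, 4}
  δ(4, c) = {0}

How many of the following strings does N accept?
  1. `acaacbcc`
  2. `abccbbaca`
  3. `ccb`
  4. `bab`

3

`acaacbcc`: accepted
`abccbbaca`: accepted
`ccb`: accepted
`bab`: rejected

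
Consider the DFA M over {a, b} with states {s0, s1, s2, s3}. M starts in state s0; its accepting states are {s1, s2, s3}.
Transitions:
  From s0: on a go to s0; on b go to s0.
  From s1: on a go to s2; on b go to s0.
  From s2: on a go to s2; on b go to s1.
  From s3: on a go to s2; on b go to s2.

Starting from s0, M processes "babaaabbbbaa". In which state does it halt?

s0 --b--> s0
s0 --a--> s0
s0 --b--> s0
s0 --a--> s0
s0 --a--> s0
s0 --a--> s0
s0 --b--> s0
s0 --b--> s0
s0 --b--> s0
s0 --b--> s0
s0 --a--> s0
s0 --a--> s0

s0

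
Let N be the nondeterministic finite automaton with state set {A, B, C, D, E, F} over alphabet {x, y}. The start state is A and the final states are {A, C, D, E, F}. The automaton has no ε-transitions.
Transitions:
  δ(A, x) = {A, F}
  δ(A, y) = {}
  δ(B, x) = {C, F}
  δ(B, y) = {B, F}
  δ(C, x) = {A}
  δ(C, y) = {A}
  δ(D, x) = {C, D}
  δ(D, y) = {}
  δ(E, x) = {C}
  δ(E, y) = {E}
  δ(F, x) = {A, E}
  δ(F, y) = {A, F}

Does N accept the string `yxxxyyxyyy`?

Start: {A}
read y: {}
The reachable set is empty and stays empty for the remaining 9 symbols.
Reachable ∩ accepting = {} — empty.

rejected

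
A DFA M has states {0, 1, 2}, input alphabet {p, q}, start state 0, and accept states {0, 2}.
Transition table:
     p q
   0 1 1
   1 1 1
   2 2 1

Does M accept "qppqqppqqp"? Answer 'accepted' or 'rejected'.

rejected

0 --q--> 1
1 --p--> 1
1 --p--> 1
1 --q--> 1
1 --q--> 1
1 --p--> 1
1 --p--> 1
1 --q--> 1
1 --q--> 1
1 --p--> 1
End in state 1, which is not an accepting state.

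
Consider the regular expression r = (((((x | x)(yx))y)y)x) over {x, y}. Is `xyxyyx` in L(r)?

Split as xyxyy·x: ((((x|x)(yx))y)y) matches xyxyy and x matches x.

yes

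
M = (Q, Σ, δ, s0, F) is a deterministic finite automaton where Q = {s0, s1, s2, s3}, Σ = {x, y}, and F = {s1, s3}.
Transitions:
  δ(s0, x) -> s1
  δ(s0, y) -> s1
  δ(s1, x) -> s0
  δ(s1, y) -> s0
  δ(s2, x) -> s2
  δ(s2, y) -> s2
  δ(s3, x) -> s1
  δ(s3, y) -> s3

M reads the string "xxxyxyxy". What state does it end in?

s0 --x--> s1
s1 --x--> s0
s0 --x--> s1
s1 --y--> s0
s0 --x--> s1
s1 --y--> s0
s0 --x--> s1
s1 --y--> s0

s0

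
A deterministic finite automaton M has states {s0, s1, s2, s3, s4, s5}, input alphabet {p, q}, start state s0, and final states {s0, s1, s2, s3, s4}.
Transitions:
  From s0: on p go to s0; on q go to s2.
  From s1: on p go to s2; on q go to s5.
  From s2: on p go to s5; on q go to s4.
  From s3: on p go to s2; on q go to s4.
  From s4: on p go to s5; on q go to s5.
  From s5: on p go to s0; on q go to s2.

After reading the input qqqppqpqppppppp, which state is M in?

s0 --q--> s2
s2 --q--> s4
s4 --q--> s5
s5 --p--> s0
s0 --p--> s0
s0 --q--> s2
s2 --p--> s5
s5 --q--> s2
s2 --p--> s5
s5 --p--> s0
s0 --p--> s0
s0 --p--> s0
s0 --p--> s0
s0 --p--> s0
s0 --p--> s0

s0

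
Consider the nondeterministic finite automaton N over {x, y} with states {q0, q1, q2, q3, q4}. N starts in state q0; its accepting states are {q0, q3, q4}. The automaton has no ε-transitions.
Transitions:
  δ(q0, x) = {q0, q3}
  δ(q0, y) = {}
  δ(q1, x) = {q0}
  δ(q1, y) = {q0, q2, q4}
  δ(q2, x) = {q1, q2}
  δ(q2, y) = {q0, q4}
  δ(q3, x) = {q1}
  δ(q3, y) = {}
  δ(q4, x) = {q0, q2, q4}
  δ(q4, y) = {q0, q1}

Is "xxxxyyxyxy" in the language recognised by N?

accepted

Start: {q0}
read x: {q0, q3}
read x: {q0, q1, q3}
read x: {q0, q1, q3}
read x: {q0, q1, q3}
read y: {q0, q2, q4}
read y: {q0, q1, q4}
read x: {q0, q2, q3, q4}
read y: {q0, q1, q4}
read x: {q0, q2, q3, q4}
read y: {q0, q1, q4}
Reachable ∩ accepting = {q0, q4} — nonempty.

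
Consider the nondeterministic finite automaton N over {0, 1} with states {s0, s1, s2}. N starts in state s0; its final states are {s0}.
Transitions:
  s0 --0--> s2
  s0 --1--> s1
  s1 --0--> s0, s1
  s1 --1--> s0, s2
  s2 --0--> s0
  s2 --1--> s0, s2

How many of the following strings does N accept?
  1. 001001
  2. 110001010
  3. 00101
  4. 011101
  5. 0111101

001001: accepted
110001010: accepted
00101: accepted
011101: accepted
0111101: accepted

5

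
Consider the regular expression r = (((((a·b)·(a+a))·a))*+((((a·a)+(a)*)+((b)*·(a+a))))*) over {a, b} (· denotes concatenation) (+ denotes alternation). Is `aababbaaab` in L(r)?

Neither ((((a·b)·(a+a))·a))* nor ((((a·a)+(a)*)+((b)*·(a+a))))* matches aababbaaab.

no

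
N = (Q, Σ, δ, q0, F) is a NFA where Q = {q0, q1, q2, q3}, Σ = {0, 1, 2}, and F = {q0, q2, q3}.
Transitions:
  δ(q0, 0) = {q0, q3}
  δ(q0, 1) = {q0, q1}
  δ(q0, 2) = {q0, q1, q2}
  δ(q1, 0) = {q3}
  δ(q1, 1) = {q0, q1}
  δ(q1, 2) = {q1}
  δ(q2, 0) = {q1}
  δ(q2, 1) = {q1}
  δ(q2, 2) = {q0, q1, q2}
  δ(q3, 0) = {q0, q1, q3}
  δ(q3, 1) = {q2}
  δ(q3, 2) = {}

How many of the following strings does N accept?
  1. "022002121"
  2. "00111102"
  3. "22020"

3

"022002121": accepted
"00111102": accepted
"22020": accepted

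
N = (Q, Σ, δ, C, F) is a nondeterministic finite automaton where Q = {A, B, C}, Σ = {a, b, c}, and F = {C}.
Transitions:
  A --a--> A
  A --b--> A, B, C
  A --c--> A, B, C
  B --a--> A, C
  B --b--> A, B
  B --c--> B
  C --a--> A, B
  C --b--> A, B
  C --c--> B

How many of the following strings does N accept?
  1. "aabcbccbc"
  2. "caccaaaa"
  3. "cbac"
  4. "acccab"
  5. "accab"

5

"aabcbccbc": accepted
"caccaaaa": accepted
"cbac": accepted
"acccab": accepted
"accab": accepted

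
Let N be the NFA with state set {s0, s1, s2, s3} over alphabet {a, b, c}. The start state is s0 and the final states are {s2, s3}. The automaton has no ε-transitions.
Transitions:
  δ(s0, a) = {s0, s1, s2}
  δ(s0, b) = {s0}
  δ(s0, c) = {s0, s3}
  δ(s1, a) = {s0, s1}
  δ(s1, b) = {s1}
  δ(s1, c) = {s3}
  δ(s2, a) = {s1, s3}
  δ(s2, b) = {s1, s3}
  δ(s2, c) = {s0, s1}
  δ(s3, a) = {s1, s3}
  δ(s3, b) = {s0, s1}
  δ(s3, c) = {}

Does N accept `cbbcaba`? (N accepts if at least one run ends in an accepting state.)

accepted

Start: {s0}
read c: {s0, s3}
read b: {s0, s1}
read b: {s0, s1}
read c: {s0, s3}
read a: {s0, s1, s2, s3}
read b: {s0, s1, s3}
read a: {s0, s1, s2, s3}
Reachable ∩ accepting = {s2, s3} — nonempty.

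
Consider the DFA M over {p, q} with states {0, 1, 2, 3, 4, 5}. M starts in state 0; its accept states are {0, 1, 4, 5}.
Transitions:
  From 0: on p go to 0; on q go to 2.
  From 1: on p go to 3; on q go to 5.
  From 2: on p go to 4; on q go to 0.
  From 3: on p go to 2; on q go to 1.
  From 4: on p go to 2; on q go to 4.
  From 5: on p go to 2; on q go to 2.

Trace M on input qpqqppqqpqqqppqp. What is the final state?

0 --q--> 2
2 --p--> 4
4 --q--> 4
4 --q--> 4
4 --p--> 2
2 --p--> 4
4 --q--> 4
4 --q--> 4
4 --p--> 2
2 --q--> 0
0 --q--> 2
2 --q--> 0
0 --p--> 0
0 --p--> 0
0 --q--> 2
2 --p--> 4

4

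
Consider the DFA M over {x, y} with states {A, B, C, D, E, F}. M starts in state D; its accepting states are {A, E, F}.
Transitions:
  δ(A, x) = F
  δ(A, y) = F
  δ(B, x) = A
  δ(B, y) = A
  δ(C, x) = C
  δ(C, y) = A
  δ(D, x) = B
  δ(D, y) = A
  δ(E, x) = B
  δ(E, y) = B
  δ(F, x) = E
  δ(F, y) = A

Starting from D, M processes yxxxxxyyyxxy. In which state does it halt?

B

D --y--> A
A --x--> F
F --x--> E
E --x--> B
B --x--> A
A --x--> F
F --y--> A
A --y--> F
F --y--> A
A --x--> F
F --x--> E
E --y--> B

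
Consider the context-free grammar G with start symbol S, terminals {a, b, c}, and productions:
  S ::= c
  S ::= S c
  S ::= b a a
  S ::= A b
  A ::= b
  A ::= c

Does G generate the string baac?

S ⇒ Sc ⇒ baac

yes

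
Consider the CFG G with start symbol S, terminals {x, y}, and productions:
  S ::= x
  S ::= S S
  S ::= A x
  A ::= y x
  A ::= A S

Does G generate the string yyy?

no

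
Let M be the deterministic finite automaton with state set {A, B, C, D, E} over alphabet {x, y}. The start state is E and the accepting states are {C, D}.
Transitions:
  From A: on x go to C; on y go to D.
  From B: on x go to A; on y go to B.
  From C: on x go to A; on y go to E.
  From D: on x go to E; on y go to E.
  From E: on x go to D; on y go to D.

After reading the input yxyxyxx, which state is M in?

E --y--> D
D --x--> E
E --y--> D
D --x--> E
E --y--> D
D --x--> E
E --x--> D

D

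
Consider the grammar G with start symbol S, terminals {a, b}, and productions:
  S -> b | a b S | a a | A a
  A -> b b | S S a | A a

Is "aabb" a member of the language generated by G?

no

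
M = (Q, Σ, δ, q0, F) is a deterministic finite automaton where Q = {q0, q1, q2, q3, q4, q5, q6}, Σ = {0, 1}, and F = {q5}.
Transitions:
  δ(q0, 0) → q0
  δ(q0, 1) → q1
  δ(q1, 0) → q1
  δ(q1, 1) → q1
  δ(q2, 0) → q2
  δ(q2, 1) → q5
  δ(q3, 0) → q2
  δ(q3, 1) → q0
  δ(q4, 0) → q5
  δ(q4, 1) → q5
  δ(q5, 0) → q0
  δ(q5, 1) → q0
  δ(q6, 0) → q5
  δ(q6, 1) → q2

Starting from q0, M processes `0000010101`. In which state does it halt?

q1

q0 --0--> q0
q0 --0--> q0
q0 --0--> q0
q0 --0--> q0
q0 --0--> q0
q0 --1--> q1
q1 --0--> q1
q1 --1--> q1
q1 --0--> q1
q1 --1--> q1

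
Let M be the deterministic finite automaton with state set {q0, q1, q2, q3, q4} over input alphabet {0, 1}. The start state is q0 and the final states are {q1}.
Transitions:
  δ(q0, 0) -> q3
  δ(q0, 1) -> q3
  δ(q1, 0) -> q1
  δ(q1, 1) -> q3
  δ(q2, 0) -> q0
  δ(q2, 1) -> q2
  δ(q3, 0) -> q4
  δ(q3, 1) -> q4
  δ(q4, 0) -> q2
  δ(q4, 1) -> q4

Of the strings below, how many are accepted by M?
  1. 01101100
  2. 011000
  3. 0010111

0

01101100: rejected
011000: rejected
0010111: rejected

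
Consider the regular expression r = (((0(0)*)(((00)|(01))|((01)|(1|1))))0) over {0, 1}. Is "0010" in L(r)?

Split as 001·0: ((0(0)*)(((00)|(01))|((01)|(1|1)))) matches 001 and 0 matches 0.

yes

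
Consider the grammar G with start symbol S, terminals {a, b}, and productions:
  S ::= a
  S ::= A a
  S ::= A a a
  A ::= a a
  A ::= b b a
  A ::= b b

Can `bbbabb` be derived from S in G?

no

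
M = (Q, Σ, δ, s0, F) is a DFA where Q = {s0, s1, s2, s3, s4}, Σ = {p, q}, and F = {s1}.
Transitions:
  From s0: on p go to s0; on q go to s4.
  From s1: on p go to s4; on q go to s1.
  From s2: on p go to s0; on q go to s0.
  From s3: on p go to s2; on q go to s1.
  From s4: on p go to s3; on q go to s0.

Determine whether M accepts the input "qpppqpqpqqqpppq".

s0 --q--> s4
s4 --p--> s3
s3 --p--> s2
s2 --p--> s0
s0 --q--> s4
s4 --p--> s3
s3 --q--> s1
s1 --p--> s4
s4 --q--> s0
s0 --q--> s4
s4 --q--> s0
s0 --p--> s0
s0 --p--> s0
s0 --p--> s0
s0 --q--> s4
End in state s4, which is not an accepting state.

rejected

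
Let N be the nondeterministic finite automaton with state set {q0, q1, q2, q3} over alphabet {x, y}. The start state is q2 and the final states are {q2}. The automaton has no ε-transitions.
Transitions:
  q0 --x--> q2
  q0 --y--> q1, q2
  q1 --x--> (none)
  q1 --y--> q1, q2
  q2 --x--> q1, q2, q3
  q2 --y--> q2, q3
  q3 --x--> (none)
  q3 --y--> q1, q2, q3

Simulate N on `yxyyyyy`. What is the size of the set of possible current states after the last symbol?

3

Start: {q2}
read y: {q2, q3}
read x: {q1, q2, q3}
read y: {q1, q2, q3}
read y: {q1, q2, q3}
read y: {q1, q2, q3}
read y: {q1, q2, q3}
read y: {q1, q2, q3}
Final reachable set {q1, q2, q3} has 3 states.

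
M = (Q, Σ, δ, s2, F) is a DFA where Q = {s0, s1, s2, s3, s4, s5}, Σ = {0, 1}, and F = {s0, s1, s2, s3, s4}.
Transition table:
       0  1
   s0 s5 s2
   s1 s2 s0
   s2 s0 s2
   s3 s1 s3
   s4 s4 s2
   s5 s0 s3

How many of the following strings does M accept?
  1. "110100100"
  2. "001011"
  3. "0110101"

3

"110100100": accepted
"001011": accepted
"0110101": accepted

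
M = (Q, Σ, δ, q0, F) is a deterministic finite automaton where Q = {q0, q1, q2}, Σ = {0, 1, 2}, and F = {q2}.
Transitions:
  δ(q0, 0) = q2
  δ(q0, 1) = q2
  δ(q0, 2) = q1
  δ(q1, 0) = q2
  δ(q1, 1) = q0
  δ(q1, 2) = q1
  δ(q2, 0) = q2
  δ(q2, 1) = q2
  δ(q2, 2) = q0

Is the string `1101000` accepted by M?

accepted

q0 --1--> q2
q2 --1--> q2
q2 --0--> q2
q2 --1--> q2
q2 --0--> q2
q2 --0--> q2
q2 --0--> q2
End in state q2, which is an accepting state.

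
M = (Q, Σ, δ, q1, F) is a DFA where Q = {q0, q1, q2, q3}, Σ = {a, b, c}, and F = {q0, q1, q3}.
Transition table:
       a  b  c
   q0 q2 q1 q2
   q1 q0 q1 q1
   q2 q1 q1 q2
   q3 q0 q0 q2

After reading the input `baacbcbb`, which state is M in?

q1 --b--> q1
q1 --a--> q0
q0 --a--> q2
q2 --c--> q2
q2 --b--> q1
q1 --c--> q1
q1 --b--> q1
q1 --b--> q1

q1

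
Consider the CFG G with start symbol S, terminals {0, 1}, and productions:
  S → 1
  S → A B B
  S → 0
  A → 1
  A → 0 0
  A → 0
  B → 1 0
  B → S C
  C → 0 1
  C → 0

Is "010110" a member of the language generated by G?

yes

S ⇒ ABB ⇒ 0BB ⇒ 0SCB ⇒ 01CB ⇒ 0101B ⇒ 0101SC ⇒ 01011C ⇒ 010110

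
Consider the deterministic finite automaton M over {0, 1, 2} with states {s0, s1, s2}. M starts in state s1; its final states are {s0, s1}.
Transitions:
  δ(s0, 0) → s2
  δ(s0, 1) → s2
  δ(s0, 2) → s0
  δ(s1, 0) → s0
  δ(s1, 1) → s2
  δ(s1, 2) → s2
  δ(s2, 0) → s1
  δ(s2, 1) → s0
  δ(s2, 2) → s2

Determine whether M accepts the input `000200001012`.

s1 --0--> s0
s0 --0--> s2
s2 --0--> s1
s1 --2--> s2
s2 --0--> s1
s1 --0--> s0
s0 --0--> s2
s2 --0--> s1
s1 --1--> s2
s2 --0--> s1
s1 --1--> s2
s2 --2--> s2
End in state s2, which is not an accepting state.

rejected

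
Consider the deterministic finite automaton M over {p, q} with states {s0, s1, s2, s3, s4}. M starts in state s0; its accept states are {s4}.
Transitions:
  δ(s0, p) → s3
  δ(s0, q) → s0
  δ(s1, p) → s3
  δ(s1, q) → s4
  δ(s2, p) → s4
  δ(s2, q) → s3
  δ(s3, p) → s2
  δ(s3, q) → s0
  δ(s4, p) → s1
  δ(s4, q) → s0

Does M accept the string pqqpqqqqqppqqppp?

accepted

s0 --p--> s3
s3 --q--> s0
s0 --q--> s0
s0 --p--> s3
s3 --q--> s0
s0 --q--> s0
s0 --q--> s0
s0 --q--> s0
s0 --q--> s0
s0 --p--> s3
s3 --p--> s2
s2 --q--> s3
s3 --q--> s0
s0 --p--> s3
s3 --p--> s2
s2 --p--> s4
End in state s4, which is an accepting state.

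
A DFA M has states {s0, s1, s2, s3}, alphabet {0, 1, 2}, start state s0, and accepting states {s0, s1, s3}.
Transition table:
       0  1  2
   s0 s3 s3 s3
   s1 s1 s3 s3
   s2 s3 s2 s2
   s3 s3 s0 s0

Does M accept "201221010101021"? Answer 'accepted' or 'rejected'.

s0 --2--> s3
s3 --0--> s3
s3 --1--> s0
s0 --2--> s3
s3 --2--> s0
s0 --1--> s3
s3 --0--> s3
s3 --1--> s0
s0 --0--> s3
s3 --1--> s0
s0 --0--> s3
s3 --1--> s0
s0 --0--> s3
s3 --2--> s0
s0 --1--> s3
End in state s3, which is an accepting state.

accepted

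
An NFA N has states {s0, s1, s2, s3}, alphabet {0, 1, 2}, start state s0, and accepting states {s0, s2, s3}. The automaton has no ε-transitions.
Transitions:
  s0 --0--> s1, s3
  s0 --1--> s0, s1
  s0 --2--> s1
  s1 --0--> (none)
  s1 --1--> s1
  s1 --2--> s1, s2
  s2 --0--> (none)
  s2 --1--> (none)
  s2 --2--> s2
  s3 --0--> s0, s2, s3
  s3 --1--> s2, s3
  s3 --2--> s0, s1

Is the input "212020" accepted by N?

rejected

Start: {s0}
read 2: {s1}
read 1: {s1}
read 2: {s1, s2}
read 0: {}
The reachable set is empty and stays empty for the remaining 2 symbols.
Reachable ∩ accepting = {} — empty.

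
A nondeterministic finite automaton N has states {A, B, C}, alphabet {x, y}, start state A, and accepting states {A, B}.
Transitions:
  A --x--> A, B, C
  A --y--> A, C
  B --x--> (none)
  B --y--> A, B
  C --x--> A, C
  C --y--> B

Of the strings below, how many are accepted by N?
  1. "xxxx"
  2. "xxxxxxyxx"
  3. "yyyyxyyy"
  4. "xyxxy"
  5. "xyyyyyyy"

"xxxx": accepted
"xxxxxxyxx": accepted
"yyyyxyyy": accepted
"xyxxy": accepted
"xyyyyyyy": accepted

5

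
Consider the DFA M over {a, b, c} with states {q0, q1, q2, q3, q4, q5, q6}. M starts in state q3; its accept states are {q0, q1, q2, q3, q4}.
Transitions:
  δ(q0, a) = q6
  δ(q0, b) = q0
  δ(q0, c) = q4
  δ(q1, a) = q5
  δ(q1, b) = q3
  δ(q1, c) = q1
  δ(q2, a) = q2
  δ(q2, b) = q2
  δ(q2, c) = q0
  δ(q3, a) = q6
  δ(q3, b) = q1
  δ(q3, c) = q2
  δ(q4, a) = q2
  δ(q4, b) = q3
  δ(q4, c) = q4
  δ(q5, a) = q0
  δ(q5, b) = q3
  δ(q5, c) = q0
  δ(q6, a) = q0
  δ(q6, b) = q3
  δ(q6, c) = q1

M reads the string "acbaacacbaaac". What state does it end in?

q3 --a--> q6
q6 --c--> q1
q1 --b--> q3
q3 --a--> q6
q6 --a--> q0
q0 --c--> q4
q4 --a--> q2
q2 --c--> q0
q0 --b--> q0
q0 --a--> q6
q6 --a--> q0
q0 --a--> q6
q6 --c--> q1

q1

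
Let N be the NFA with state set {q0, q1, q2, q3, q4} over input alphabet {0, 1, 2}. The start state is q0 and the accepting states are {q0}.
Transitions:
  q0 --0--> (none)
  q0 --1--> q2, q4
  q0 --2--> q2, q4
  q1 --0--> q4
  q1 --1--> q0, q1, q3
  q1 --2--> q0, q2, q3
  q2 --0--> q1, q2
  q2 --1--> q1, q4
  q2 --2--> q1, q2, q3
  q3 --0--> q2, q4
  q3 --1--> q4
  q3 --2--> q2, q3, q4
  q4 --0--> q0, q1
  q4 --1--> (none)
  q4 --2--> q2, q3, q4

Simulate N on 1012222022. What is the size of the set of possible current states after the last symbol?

5

Start: {q0}
read 1: {q2, q4}
read 0: {q0, q1, q2}
read 1: {q0, q1, q2, q3, q4}
read 2: {q0, q1, q2, q3, q4}
read 2: {q0, q1, q2, q3, q4}
read 2: {q0, q1, q2, q3, q4}
read 2: {q0, q1, q2, q3, q4}
read 0: {q0, q1, q2, q4}
read 2: {q0, q1, q2, q3, q4}
read 2: {q0, q1, q2, q3, q4}
Final reachable set {q0, q1, q2, q3, q4} has 5 states.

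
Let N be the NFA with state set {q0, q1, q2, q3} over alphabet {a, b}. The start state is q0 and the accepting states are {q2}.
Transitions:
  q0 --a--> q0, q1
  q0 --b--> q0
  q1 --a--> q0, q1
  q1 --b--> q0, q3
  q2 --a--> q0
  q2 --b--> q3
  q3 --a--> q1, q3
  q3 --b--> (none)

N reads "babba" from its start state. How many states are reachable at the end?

Start: {q0}
read b: {q0}
read a: {q0, q1}
read b: {q0, q3}
read b: {q0}
read a: {q0, q1}
Final reachable set {q0, q1} has 2 states.

2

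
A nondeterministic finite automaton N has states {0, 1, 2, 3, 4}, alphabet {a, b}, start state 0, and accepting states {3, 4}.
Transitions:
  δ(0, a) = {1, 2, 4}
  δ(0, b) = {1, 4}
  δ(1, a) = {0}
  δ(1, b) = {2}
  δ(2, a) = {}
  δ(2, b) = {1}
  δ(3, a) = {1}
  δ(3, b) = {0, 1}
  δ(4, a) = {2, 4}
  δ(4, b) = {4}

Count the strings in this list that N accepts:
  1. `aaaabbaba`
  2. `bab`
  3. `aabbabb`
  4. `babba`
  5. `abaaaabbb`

`aaaabbaba`: accepted
`bab`: accepted
`aabbabb`: accepted
`babba`: accepted
`abaaaabbb`: accepted

5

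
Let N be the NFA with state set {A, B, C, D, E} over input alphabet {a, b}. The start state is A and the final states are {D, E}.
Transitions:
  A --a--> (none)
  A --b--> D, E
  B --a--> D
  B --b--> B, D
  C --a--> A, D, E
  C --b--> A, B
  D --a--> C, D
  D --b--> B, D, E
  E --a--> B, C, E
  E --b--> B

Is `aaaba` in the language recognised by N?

rejected

Start: {A}
read a: {}
The reachable set is empty and stays empty for the remaining 4 symbols.
Reachable ∩ accepting = {} — empty.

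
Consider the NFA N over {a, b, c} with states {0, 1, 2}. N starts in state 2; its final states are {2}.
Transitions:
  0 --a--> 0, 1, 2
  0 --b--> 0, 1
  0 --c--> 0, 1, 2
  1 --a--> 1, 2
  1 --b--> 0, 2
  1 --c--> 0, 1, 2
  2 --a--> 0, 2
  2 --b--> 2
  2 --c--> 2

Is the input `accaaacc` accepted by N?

Start: {2}
read a: {0, 2}
read c: {0, 1, 2}
read c: {0, 1, 2}
read a: {0, 1, 2}
read a: {0, 1, 2}
read a: {0, 1, 2}
read c: {0, 1, 2}
read c: {0, 1, 2}
Reachable ∩ accepting = {2} — nonempty.

accepted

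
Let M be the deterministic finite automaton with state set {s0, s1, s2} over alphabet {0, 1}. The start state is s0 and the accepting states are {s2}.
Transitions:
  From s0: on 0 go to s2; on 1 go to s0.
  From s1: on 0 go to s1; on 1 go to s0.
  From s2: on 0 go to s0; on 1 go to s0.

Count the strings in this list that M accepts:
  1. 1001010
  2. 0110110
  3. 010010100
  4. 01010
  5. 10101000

1001010: accepted
0110110: accepted
010010100: rejected
01010: accepted
10101000: accepted

4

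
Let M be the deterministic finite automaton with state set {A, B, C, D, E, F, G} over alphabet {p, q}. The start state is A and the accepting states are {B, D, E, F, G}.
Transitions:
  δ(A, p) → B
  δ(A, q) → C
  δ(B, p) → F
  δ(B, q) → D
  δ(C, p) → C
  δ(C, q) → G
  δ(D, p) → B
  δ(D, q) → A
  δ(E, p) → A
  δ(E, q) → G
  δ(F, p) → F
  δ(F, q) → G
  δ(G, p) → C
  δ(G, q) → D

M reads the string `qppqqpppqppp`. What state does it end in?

C

A --q--> C
C --p--> C
C --p--> C
C --q--> G
G --q--> D
D --p--> B
B --p--> F
F --p--> F
F --q--> G
G --p--> C
C --p--> C
C --p--> C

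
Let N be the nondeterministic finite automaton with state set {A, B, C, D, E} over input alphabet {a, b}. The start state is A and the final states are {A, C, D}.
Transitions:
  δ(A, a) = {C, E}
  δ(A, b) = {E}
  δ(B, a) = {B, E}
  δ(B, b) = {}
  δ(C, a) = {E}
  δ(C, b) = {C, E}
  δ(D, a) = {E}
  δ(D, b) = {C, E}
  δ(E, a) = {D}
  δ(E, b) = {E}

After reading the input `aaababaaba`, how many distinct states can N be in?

2

Start: {A}
read a: {C, E}
read a: {D, E}
read a: {D, E}
read b: {C, E}
read a: {D, E}
read b: {C, E}
read a: {D, E}
read a: {D, E}
read b: {C, E}
read a: {D, E}
Final reachable set {D, E} has 2 states.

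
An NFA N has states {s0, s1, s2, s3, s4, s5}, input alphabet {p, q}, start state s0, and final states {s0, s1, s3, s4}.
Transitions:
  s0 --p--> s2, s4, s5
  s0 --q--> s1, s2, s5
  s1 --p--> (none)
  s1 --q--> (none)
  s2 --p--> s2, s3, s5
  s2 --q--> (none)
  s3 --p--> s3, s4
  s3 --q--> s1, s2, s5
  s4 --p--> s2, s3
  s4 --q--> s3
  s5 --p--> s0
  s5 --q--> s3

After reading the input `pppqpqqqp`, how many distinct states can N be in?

Start: {s0}
read p: {s2, s4, s5}
read p: {s0, s2, s3, s5}
read p: {s0, s2, s3, s4, s5}
read q: {s1, s2, s3, s5}
read p: {s0, s2, s3, s4, s5}
read q: {s1, s2, s3, s5}
read q: {s1, s2, s3, s5}
read q: {s1, s2, s3, s5}
read p: {s0, s2, s3, s4, s5}
Final reachable set {s0, s2, s3, s4, s5} has 5 states.

5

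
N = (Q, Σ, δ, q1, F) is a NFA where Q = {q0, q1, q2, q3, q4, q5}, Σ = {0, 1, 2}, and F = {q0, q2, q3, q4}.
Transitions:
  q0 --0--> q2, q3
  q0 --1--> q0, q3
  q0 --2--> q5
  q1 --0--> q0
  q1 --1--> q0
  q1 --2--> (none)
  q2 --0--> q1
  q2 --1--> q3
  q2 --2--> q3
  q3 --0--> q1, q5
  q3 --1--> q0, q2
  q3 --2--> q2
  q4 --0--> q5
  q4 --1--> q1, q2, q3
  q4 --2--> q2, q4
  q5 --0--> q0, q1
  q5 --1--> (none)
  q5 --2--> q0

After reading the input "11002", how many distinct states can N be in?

2

Start: {q1}
read 1: {q0}
read 1: {q0, q3}
read 0: {q1, q2, q3, q5}
read 0: {q0, q1, q5}
read 2: {q0, q5}
Final reachable set {q0, q5} has 2 states.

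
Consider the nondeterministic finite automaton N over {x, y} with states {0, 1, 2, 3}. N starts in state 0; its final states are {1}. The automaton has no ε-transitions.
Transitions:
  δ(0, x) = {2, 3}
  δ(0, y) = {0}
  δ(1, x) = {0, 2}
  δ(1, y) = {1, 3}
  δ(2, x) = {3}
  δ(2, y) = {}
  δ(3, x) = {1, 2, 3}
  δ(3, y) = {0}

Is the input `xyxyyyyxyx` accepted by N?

rejected

Start: {0}
read x: {2, 3}
read y: {0}
read x: {2, 3}
read y: {0}
read y: {0}
read y: {0}
read y: {0}
read x: {2, 3}
read y: {0}
read x: {2, 3}
Reachable ∩ accepting = {} — empty.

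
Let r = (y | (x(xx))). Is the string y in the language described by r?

The left alternative y matches y.

yes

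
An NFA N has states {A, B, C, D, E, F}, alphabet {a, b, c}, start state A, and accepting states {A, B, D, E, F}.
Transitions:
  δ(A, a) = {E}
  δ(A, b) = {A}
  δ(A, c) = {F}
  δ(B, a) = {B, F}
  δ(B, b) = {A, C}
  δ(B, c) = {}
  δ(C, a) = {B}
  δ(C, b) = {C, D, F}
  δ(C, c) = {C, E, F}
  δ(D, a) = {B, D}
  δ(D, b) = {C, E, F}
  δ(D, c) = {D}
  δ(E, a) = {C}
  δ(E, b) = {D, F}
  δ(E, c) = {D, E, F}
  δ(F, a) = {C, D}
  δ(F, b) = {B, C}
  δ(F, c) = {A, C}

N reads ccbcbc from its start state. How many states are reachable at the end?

Start: {A}
read c: {F}
read c: {A, C}
read b: {A, C, D, F}
read c: {A, C, D, E, F}
read b: {A, B, C, D, E, F}
read c: {A, C, D, E, F}
Final reachable set {A, C, D, E, F} has 5 states.

5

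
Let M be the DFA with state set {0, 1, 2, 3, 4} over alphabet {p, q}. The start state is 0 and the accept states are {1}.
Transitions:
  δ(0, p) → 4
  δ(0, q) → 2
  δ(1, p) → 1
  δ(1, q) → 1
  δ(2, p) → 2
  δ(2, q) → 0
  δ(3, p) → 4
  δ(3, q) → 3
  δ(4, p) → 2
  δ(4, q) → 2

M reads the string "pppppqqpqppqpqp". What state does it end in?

2

0 --p--> 4
4 --p--> 2
2 --p--> 2
2 --p--> 2
2 --p--> 2
2 --q--> 0
0 --q--> 2
2 --p--> 2
2 --q--> 0
0 --p--> 4
4 --p--> 2
2 --q--> 0
0 --p--> 4
4 --q--> 2
2 --p--> 2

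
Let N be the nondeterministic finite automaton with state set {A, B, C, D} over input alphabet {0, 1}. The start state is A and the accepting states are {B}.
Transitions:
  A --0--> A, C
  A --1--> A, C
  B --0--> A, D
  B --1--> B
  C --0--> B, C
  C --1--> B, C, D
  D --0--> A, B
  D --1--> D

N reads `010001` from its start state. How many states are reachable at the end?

Start: {A}
read 0: {A, C}
read 1: {A, B, C, D}
read 0: {A, B, C, D}
read 0: {A, B, C, D}
read 0: {A, B, C, D}
read 1: {A, B, C, D}
Final reachable set {A, B, C, D} has 4 states.

4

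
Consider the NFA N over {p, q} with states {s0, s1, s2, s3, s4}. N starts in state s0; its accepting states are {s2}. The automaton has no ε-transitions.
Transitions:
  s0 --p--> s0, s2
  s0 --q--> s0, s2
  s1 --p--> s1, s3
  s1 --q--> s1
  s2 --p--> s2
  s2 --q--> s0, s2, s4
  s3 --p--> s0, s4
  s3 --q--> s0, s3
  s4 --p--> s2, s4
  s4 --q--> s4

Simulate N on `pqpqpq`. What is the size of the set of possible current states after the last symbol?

3

Start: {s0}
read p: {s0, s2}
read q: {s0, s2, s4}
read p: {s0, s2, s4}
read q: {s0, s2, s4}
read p: {s0, s2, s4}
read q: {s0, s2, s4}
Final reachable set {s0, s2, s4} has 3 states.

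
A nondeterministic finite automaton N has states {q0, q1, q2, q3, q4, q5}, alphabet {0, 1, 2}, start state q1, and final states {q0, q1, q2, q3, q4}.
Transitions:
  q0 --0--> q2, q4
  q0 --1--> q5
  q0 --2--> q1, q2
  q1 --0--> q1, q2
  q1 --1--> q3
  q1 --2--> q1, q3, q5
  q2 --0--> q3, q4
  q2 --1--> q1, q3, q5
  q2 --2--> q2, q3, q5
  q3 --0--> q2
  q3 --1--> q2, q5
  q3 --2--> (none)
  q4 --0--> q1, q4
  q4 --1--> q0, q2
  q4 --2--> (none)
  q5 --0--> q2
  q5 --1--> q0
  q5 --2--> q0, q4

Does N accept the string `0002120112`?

Start: {q1}
read 0: {q1, q2}
read 0: {q1, q2, q3, q4}
read 0: {q1, q2, q3, q4}
read 2: {q1, q2, q3, q5}
read 1: {q0, q1, q2, q3, q5}
read 2: {q0, q1, q2, q3, q4, q5}
read 0: {q1, q2, q3, q4}
read 1: {q0, q1, q2, q3, q5}
read 1: {q0, q1, q2, q3, q5}
read 2: {q0, q1, q2, q3, q4, q5}
Reachable ∩ accepting = {q0, q1, q2, q3, q4} — nonempty.

accepted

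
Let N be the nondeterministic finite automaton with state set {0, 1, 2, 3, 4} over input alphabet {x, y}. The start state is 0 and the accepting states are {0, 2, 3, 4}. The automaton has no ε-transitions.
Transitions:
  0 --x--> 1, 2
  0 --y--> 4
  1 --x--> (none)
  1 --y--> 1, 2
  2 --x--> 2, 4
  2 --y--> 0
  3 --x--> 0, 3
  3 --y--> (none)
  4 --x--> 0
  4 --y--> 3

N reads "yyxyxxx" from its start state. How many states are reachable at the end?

Start: {0}
read y: {4}
read y: {3}
read x: {0, 3}
read y: {4}
read x: {0}
read x: {1, 2}
read x: {2, 4}
Final reachable set {2, 4} has 2 states.

2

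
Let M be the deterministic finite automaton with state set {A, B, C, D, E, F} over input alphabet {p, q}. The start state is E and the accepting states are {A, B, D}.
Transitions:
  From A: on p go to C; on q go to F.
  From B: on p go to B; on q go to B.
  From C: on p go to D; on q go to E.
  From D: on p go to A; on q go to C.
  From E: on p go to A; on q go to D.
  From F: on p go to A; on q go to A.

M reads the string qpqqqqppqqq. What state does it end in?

D

E --q--> D
D --p--> A
A --q--> F
F --q--> A
A --q--> F
F --q--> A
A --p--> C
C --p--> D
D --q--> C
C --q--> E
E --q--> D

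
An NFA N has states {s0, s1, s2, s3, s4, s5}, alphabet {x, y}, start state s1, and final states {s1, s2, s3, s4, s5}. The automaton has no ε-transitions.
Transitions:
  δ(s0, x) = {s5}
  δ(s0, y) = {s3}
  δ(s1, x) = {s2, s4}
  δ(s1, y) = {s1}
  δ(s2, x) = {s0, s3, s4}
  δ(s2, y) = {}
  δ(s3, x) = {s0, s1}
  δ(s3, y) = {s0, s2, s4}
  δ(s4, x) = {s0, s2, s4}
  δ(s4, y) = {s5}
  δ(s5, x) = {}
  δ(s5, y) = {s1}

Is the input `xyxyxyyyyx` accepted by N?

Start: {s1}
read x: {s2, s4}
read y: {s5}
read x: {}
The reachable set is empty and stays empty for the remaining 7 symbols.
Reachable ∩ accepting = {} — empty.

rejected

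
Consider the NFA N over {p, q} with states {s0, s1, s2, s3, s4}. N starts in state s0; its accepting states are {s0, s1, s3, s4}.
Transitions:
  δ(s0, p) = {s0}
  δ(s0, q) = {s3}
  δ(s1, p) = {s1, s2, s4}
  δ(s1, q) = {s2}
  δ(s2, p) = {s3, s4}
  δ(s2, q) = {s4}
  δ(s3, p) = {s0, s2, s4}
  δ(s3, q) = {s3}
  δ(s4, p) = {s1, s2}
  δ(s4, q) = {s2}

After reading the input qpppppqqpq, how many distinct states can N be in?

Start: {s0}
read q: {s3}
read p: {s0, s2, s4}
read p: {s0, s1, s2, s3, s4}
read p: {s0, s1, s2, s3, s4}
read p: {s0, s1, s2, s3, s4}
read p: {s0, s1, s2, s3, s4}
read q: {s2, s3, s4}
read q: {s2, s3, s4}
read p: {s0, s1, s2, s3, s4}
read q: {s2, s3, s4}
Final reachable set {s2, s3, s4} has 3 states.

3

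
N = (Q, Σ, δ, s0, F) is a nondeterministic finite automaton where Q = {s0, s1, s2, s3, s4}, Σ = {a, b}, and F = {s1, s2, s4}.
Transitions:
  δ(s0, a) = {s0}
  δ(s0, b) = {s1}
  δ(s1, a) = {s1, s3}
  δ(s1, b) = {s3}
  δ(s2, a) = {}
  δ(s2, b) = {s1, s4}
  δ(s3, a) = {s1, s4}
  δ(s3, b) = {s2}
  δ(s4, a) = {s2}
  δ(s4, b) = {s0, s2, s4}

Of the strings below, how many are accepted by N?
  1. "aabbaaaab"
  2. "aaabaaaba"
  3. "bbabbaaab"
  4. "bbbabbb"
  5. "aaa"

"aabbaaaab": accepted
"aaabaaaba": accepted
"bbabbaaab": accepted
"bbbabbb": rejected
"aaa": rejected

3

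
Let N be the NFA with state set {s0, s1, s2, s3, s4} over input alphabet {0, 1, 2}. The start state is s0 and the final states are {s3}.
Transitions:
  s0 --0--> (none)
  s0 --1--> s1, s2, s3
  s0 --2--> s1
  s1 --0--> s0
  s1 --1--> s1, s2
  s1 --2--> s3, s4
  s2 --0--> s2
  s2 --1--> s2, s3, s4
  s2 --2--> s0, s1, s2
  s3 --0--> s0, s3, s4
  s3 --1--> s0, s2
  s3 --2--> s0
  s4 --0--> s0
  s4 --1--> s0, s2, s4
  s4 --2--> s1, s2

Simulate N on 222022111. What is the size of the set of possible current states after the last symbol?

5

Start: {s0}
read 2: {s1}
read 2: {s3, s4}
read 2: {s0, s1, s2}
read 0: {s0, s2}
read 2: {s0, s1, s2}
read 2: {s0, s1, s2, s3, s4}
read 1: {s0, s1, s2, s3, s4}
read 1: {s0, s1, s2, s3, s4}
read 1: {s0, s1, s2, s3, s4}
Final reachable set {s0, s1, s2, s3, s4} has 5 states.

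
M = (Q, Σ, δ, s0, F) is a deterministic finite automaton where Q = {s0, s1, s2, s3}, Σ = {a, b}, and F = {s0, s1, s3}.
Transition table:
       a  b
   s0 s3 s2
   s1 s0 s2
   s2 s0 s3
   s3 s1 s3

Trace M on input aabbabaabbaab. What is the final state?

s2

s0 --a--> s3
s3 --a--> s1
s1 --b--> s2
s2 --b--> s3
s3 --a--> s1
s1 --b--> s2
s2 --a--> s0
s0 --a--> s3
s3 --b--> s3
s3 --b--> s3
s3 --a--> s1
s1 --a--> s0
s0 --b--> s2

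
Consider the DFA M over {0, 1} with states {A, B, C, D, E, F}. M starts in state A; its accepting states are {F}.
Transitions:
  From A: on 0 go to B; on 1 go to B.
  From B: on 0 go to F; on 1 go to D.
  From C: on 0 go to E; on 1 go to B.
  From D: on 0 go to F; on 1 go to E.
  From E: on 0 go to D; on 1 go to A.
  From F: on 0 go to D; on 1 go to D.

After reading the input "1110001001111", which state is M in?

B

A --1--> B
B --1--> D
D --1--> E
E --0--> D
D --0--> F
F --0--> D
D --1--> E
E --0--> D
D --0--> F
F --1--> D
D --1--> E
E --1--> A
A --1--> B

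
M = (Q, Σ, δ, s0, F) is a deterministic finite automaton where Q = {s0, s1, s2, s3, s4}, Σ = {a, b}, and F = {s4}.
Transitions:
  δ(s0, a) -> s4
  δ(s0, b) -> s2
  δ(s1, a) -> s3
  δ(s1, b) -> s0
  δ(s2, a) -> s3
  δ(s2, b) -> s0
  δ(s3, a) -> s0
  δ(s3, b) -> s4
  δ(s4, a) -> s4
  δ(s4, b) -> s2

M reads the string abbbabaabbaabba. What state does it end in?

s0 --a--> s4
s4 --b--> s2
s2 --b--> s0
s0 --b--> s2
s2 --a--> s3
s3 --b--> s4
s4 --a--> s4
s4 --a--> s4
s4 --b--> s2
s2 --b--> s0
s0 --a--> s4
s4 --a--> s4
s4 --b--> s2
s2 --b--> s0
s0 --a--> s4

s4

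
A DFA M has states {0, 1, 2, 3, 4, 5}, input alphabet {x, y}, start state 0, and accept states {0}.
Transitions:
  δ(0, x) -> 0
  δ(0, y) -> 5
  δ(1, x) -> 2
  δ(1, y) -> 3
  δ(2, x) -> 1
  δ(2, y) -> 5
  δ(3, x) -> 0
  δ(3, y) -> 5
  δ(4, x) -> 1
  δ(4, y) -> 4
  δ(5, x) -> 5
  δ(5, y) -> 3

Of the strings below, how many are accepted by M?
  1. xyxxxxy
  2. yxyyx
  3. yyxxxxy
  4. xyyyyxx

xyxxxxy: rejected
yxyyx: rejected
yyxxxxy: rejected
xyyyyxx: accepted

1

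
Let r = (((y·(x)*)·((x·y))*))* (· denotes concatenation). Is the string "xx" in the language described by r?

no

xx cannot be split into zero or more pieces each matching ((y·(x)*)·((x·y))*).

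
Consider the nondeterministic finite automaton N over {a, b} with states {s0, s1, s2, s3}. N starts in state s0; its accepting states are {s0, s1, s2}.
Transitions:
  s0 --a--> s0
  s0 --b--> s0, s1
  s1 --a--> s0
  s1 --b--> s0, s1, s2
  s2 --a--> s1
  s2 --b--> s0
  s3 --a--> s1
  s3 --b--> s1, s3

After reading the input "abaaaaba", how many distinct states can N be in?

Start: {s0}
read a: {s0}
read b: {s0, s1}
read a: {s0}
read a: {s0}
read a: {s0}
read a: {s0}
read b: {s0, s1}
read a: {s0}
Final reachable set {s0} has 1 state.

1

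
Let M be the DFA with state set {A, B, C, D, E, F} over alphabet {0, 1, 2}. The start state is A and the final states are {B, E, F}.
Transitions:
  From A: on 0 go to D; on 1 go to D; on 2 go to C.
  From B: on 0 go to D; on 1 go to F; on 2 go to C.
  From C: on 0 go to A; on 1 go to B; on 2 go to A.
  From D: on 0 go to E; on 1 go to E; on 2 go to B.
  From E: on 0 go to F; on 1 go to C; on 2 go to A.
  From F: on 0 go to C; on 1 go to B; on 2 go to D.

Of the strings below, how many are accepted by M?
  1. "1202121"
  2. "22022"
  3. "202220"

1

"1202121": accepted
"22022": rejected
"202220": rejected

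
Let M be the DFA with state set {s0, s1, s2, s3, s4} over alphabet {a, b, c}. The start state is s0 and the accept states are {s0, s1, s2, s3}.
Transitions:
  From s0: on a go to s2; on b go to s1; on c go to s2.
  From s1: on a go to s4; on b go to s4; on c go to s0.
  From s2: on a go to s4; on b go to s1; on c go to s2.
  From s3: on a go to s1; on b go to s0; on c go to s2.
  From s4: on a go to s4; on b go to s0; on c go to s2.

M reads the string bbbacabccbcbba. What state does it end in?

s4

s0 --b--> s1
s1 --b--> s4
s4 --b--> s0
s0 --a--> s2
s2 --c--> s2
s2 --a--> s4
s4 --b--> s0
s0 --c--> s2
s2 --c--> s2
s2 --b--> s1
s1 --c--> s0
s0 --b--> s1
s1 --b--> s4
s4 --a--> s4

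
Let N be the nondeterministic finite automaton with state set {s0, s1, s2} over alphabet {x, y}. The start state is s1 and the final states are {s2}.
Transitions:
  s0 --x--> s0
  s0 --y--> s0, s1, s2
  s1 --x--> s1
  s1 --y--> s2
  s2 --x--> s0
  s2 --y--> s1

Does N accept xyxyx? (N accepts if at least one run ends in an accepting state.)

Start: {s1}
read x: {s1}
read y: {s2}
read x: {s0}
read y: {s0, s1, s2}
read x: {s0, s1}
Reachable ∩ accepting = {} — empty.

rejected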